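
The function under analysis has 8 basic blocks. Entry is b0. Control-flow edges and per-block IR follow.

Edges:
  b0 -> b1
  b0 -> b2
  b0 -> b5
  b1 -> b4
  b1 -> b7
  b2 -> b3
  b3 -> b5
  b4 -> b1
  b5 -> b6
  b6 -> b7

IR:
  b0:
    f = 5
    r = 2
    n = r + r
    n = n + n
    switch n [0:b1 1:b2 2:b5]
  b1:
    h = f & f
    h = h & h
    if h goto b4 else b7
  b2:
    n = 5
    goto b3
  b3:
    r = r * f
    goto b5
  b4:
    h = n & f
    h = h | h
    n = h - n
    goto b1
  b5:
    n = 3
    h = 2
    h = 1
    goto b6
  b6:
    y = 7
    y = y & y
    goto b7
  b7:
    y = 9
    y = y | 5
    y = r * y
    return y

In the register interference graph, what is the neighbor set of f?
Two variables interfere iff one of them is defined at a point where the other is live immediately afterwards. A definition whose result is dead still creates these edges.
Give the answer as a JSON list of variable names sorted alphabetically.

Block summaries:
  b0: {f,n,r} / ∅
  b1: {h} / {f}
  b2: {n} / ∅
  b3: {r} / {f,r}
  b4: {h,n} / {f,n}
  b5: {h,n} / ∅
  b6: {y} / ∅
  b7: {y} / {r}

Live sets:
  b0: in=∅ out={f,n,r}
  b1: in={f,n,r} out={f,n,r}
  b2: in={f,r} out={f,r}
  b3: in={f,r} out={r}
  b4: in={f,n,r} out={f,n,r}
  b5: in={r} out={r}
  b6: in={r} out={r}
  b7: in={r} out=∅

Interfere edges:
  f — {h,n,r}
  h — {f,n,r}
  n — {f,h,r}
  r — {f,h,n,y}
  y — {r}

N(f) = ["h", "n", "r"]

Answer: ["h", "n", "r"]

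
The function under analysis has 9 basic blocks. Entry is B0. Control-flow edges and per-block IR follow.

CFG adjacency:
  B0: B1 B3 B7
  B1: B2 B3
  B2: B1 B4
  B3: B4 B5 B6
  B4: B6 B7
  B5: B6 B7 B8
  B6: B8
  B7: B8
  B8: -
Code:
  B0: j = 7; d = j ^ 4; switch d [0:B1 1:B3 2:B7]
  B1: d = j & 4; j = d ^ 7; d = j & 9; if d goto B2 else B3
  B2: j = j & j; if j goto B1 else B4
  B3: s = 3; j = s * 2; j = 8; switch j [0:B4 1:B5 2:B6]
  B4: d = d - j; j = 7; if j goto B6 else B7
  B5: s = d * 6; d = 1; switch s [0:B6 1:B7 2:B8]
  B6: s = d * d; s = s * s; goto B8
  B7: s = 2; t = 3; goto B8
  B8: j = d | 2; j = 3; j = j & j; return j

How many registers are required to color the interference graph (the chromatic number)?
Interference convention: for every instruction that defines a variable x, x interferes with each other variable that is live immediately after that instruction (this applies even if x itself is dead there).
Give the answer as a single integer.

Answer: 2

Working:
def/use:
  B0: def={d,j} ue=∅
  B1: def={d,j} ue={j}
  B2: def={j} ue={j}
  B3: def={j,s} ue=∅
  B4: def={d,j} ue={d,j}
  B5: def={d,s} ue={d}
  B6: def={s} ue={d}
  B7: def={s,t} ue=∅
  B8: def={j} ue={d}

Liveness:
  live B0: ∅→{d,j}
  live B1: {j}→{d,j}
  live B2: {d,j}→{d,j}
  live B3: {d}→{d,j}
  live B4: {d,j}→{d}
  live B5: {d}→{d}
  live B6: {d}→{d}
  live B7: {d}→{d}
  live B8: {d}→∅

Interfere edges:
  d: {j,s,t}
  j: {d}
  s: {d}
  t: {d}

Chromatic number:
  {d,j} pairwise interfere (2-clique) ⇒ χ ≥ 2
  2-colouring: R0={d}  R1={j,s,t}
  χ = 2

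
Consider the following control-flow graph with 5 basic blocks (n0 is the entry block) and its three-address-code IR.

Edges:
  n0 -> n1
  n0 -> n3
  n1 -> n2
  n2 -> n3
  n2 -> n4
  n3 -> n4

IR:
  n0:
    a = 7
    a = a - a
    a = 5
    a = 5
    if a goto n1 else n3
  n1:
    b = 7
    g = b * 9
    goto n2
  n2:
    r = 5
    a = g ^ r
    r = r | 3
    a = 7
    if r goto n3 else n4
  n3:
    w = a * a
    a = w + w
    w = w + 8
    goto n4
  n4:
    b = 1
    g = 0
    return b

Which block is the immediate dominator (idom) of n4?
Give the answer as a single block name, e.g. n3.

Answer: n0

Analysis:
idom tree: n1←n0 n2←n1 n3←n0 n4←n0
Dom∩ at merges:
  n3: preds {n0,n2}: {n0} ∩ {n0,n1,n2} = {n0}; idom=n0
  n4: preds {n2,n3}: {n0,n1,n2} ∩ {n0,n3} = {n0}; idom=n0

idom(n4) = n0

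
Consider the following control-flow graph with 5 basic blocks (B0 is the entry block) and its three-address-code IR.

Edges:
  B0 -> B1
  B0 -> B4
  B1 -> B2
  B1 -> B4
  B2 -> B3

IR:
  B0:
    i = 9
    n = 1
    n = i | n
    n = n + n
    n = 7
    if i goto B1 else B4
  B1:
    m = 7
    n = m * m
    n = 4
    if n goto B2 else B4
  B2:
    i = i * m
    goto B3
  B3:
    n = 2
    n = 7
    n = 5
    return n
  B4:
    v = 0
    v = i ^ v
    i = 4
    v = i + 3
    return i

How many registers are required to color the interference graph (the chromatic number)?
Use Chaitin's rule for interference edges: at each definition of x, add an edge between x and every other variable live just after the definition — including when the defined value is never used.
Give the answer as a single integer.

Block summaries:
  B0: def={i,n} ue=∅
  B1: def={m,n} ue=∅
  B2: def={i} ue={i,m}
  B3: def={n} ue=∅
  B4: def={i,v} ue={i}

Backward fixpoint:
  B0: in=∅ out={i}
  B1: in={i} out={i,m}
  B2: in={i,m} out=∅
  B3: in=∅ out=∅
  B4: in={i} out=∅

Interference:
  i: {m,n,v}
  m: {i,n}
  n: {i,m}
  v: {i}

Colouring:
  clique {i,m,n} ⇒ need ≥ 3
  assign i→R0 m→R1 n→R2 v→R1 — no edge inside a register ⇒ χ ≤ 3
  χ = 3

Answer: 3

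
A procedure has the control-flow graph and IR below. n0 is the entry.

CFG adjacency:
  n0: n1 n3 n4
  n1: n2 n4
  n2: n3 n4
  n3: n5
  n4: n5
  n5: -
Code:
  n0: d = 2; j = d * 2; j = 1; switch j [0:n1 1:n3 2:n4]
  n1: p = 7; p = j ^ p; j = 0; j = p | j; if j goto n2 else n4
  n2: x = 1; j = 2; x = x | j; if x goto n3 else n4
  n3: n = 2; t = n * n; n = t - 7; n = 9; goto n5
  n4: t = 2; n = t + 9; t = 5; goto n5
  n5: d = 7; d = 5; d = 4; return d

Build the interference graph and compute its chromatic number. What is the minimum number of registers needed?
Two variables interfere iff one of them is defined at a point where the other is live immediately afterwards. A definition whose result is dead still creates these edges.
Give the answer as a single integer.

Per-block:
  n0: {d,j} / ∅
  n1: {j,p} / {j}
  n2: {j,x} / ∅
  n3: {n,t} / ∅
  n4: {n,t} / ∅
  n5: {d} / ∅

Liveness:
  n0: in=∅ out={j}
  n1: in={j} out=∅
  n2: in=∅ out=∅
  n3: in=∅ out=∅
  n4: in=∅ out=∅
  n5: in=∅ out=∅

Conflict graph:
  d — ∅
  j — {p,x}
  n — ∅
  p — {j}
  t — ∅
  x — {j}

Chromatic number:
  {j,p} pairwise interfere (2-clique) ⇒ χ ≥ 2
  assign d→r0 j→r0 n→r0 p→r1 t→r0 x→r1 — no edge inside a register ⇒ χ ≤ 2
  χ = 2

Answer: 2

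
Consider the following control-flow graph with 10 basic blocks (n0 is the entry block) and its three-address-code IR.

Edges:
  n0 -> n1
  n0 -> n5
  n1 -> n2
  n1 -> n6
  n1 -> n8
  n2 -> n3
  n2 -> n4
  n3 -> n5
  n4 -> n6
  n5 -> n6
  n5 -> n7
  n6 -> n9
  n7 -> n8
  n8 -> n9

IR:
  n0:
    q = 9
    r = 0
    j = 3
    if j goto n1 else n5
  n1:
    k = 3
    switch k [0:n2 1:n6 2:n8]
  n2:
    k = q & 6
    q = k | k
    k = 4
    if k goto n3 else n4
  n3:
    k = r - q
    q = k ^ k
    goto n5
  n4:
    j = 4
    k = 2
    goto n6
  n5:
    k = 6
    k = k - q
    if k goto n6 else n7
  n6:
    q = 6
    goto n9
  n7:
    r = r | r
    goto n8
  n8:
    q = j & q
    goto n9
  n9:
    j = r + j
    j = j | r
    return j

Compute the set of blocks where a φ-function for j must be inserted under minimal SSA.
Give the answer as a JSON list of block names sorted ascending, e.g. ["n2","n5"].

Answer: ["n6", "n9"]

Derivation:
idom tree: n1←n0 n2←n1 n3←n2 n4←n2 n5←n0 n6←n0 n7←n5 n8←n0 n9←n0
Dom at joins:
  n5: preds {n0,n3}: {n0} ∩ {n0,n1,n2,n3} = {n0}; idom=n0
  n6: preds {n1,n4,n5}: {n0,n1} ∩ {n0,n1,n2,n4} ∩ {n0,n5} = {n0}; idom=n0
  n8: preds {n1,n7}: {n0,n1} ∩ {n0,n5,n7} = {n0}; idom=n0
  n9: preds {n6,n8}: {n0,n6} ∩ {n0,n8} = {n0}; idom=n0

Frontier:
  join n5 pred n0: · stop@n0
  join n5 pred n3: n3→n2→n1 stop@n0
  join n6 pred n1: n1 stop@n0
  join n6 pred n4: n4→n2→n1 stop@n0
  join n6 pred n5: n5 stop@n0
  join n8 pred n1: n1 stop@n0
  join n8 pred n7: n7→n5 stop@n0
  join n9 pred n6: n6 stop@n0
  join n9 pred n8: n8 stop@n0
  DF(n0)=∅
  DF(n1)={n5,n6,n8}
  DF(n2)={n5,n6}
  DF(n3)={n5}
  DF(n4)={n6}
  DF(n5)={n6,n8}
  DF(n6)={n9}
  DF(n7)={n8}
  DF(n8)={n9}
  DF(n9)=∅

φ for j: defs {n0,n4,n9}
  DF⁺ = {n6,n9}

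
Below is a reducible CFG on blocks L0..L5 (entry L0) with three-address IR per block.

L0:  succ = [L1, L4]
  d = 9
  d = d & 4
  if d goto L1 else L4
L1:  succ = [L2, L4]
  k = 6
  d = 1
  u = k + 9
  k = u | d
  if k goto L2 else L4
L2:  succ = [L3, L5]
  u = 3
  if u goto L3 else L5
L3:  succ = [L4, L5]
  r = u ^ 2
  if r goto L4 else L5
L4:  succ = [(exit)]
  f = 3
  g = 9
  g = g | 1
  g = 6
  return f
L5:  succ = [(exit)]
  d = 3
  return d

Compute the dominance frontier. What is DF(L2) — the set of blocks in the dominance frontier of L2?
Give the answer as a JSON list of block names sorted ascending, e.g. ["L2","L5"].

Answer: ["L4"]

Derivation:
idom tree: L1←L0 L2←L1 L3←L2 L4←L0 L5←L2
Join-block Dom:
  L4: preds {L0,L1,L3}: {L0} ∩ {L0,L1} ∩ {L0,L1,L2,L3} = {L0}; idom=L0
  L5: preds {L2,L3}: {L0,L1,L2} ∩ {L0,L1,L2,L3} = {L0,L1,L2}; idom=L2

DF walk-up:
  L4←L0: walk · to L0
  L4←L1: walk L1 to L0
  L4←L3: walk L3→L2→L1 to L0
  L5←L2: walk · to L2
  L5←L3: walk L3 to L2
  L0: DF=∅
  L1: DF={L4}
  L2: DF={L4}
  L3: DF={L4,L5}
  L4: DF=∅
  L5: DF=∅

DF(L2) = ["L4"]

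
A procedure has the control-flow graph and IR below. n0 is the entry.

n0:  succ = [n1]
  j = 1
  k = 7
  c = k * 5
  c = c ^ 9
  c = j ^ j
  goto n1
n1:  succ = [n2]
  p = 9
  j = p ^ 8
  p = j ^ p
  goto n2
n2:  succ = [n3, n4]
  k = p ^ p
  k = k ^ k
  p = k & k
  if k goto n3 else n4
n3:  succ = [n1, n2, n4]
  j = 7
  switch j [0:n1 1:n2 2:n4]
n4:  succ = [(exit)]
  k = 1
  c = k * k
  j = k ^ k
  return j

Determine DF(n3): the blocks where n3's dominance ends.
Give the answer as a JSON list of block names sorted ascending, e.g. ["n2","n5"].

idom tree: n1←n0 n2←n1 n3←n2 n4←n2
Join-block Dom:
  n1: preds {n0,n3}: {n0} ∩ {n0,n1,n2,n3} = {n0}; idom=n0
  n2: preds {n1,n3}: {n0,n1} ∩ {n0,n1,n2,n3} = {n0,n1}; idom=n1
  n4: preds {n2,n3}: {n0,n1,n2} ∩ {n0,n1,n2,n3} = {n0,n1,n2}; idom=n2

DF derivation:
  join n1 pred n0: · stop@n0
  join n1 pred n3: n3→n2→n1 stop@n0
  join n2 pred n1: · stop@n1
  join n2 pred n3: n3→n2 stop@n1
  join n4 pred n2: · stop@n2
  join n4 pred n3: n3 stop@n2
  DF(n0)=∅
  DF(n1)={n1}
  DF(n2)={n1,n2}
  DF(n3)={n1,n2,n4}
  DF(n4)=∅

DF(n3) = ["n1", "n2", "n4"]

Answer: ["n1", "n2", "n4"]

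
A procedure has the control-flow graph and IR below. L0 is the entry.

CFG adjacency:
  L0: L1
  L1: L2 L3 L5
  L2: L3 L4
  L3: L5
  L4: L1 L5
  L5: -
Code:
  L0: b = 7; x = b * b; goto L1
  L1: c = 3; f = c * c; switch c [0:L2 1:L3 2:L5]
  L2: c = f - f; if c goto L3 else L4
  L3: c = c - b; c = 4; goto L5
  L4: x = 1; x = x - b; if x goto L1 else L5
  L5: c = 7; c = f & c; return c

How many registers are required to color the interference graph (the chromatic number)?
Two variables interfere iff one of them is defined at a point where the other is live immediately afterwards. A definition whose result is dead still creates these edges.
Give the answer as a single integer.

Answer: 3

Working:
Block summaries:
  L0 def {b,x} use ∅
  L1 def {c,f} use ∅
  L2 def {c} use {f}
  L3 def {c} use {b,c}
  L4 def {x} use {b}
  L5 def {c} use {f}

Live sets:
  L0: in=∅ out={b}
  L1: in={b} out={b,c,f}
  L2: in={b,f} out={b,c,f}
  L3: in={b,c,f} out={f}
  L4: in={b,f} out={b,f}
  L5: in={f} out=∅

Interference:
  b↔{c,f,x}
  c↔{b,f}
  f↔{b,c,x}
  x↔{b,f}

Colouring:
  {b,c,f} pairwise interfere (3-clique) ⇒ χ ≥ 3
  assign b→r0 c→r2 f→r1 x→r2 — no edge inside a register ⇒ χ ≤ 3
  χ = 3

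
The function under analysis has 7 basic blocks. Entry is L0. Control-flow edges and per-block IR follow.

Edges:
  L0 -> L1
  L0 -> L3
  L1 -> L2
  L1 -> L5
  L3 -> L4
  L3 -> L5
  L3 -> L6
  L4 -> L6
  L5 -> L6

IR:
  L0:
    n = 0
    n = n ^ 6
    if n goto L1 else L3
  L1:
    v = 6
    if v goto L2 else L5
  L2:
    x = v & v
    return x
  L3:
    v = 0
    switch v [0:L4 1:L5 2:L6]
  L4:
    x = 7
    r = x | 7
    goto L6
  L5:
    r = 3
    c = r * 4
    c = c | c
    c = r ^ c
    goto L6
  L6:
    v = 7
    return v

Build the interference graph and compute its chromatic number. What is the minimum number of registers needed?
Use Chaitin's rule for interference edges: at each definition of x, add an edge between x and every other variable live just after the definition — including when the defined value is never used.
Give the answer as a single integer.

def/use:
  L0 def {n} use ∅
  L1 def {v} use ∅
  L2 def {x} use {v}
  L3 def {v} use ∅
  L4 def {r,x} use ∅
  L5 def {c,r} use ∅
  L6 def {v} use ∅

Backward fixpoint:
  L0 li=∅ lo=∅
  L1 li=∅ lo={v}
  L2 li={v} lo=∅
  L3 li=∅ lo=∅
  L4 li=∅ lo=∅
  L5 li=∅ lo=∅
  L6 li=∅ lo=∅

Interference:
  c: {r}
  n: ∅
  r: {c}
  v: ∅
  x: ∅

Colouring:
  clique {c,r} ⇒ need ≥ 2
  2-colouring: c0={c,n,v,x}  c1={r}
  χ = 2

Answer: 2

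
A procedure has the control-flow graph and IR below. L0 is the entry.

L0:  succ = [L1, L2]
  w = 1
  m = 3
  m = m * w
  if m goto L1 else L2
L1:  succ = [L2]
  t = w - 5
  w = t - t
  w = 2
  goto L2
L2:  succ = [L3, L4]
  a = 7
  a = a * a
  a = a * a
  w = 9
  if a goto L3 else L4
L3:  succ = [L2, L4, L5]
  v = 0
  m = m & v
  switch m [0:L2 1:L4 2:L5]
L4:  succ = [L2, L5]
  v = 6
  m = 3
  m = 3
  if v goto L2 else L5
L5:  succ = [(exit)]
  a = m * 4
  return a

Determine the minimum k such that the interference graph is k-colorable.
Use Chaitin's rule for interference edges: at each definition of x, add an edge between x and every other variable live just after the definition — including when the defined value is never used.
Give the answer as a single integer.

Block summaries:
  L0 def {m,w} use ∅
  L1 def {t,w} use {w}
  L2 def {a,w} use ∅
  L3 def {m,v} use {m}
  L4 def {m,v} use ∅
  L5 def {a} use {m}

Live sets:
  L0: in=∅ out={m,w}
  L1: in={m,w} out={m}
  L2: in={m} out={m}
  L3: in={m} out={m}
  L4: in=∅ out={m}
  L5: in={m} out=∅

Interfere edges:
  a — {m,w}
  m — {a,t,v,w}
  t — {m}
  v — {m}
  w — {a,m}

Chromatic number:
  lower bound: {a,m,w} mutually conflict ⇒ χ ≥ 3
  3-colouring: c0={m}  c1={a,t,v}  c2={w}
  χ = 3

Answer: 3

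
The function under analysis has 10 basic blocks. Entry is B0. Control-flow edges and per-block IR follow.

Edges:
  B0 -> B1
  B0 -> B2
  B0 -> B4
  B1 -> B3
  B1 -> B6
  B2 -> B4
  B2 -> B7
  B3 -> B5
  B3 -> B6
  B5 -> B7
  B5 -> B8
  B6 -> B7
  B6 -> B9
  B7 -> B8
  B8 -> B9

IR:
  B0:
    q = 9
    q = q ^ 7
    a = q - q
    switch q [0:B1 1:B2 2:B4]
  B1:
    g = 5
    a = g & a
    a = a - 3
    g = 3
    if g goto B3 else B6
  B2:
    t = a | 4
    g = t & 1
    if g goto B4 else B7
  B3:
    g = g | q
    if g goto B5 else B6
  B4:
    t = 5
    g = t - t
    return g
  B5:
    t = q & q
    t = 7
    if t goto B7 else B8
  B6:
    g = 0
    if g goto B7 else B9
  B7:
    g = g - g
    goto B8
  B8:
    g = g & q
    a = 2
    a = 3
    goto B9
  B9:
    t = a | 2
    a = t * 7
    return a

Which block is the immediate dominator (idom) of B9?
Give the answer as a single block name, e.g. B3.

Answer: B0

Derivation:
idom tree: B1←B0 B2←B0 B3←B1 B4←B0 B5←B3 B6←B1 B7←B0 B8←B0 B9←B0
Join-block Dom:
  B4: preds {B0,B2}: {B0} ∩ {B0,B2} = {B0}; idom=B0
  B6: preds {B1,B3}: {B0,B1} ∩ {B0,B1,B3} = {B0,B1}; idom=B1
  B7: preds {B2,B5,B6}: {B0,B2} ∩ {B0,B1,B3,B5} ∩ {B0,B1,B6} = {B0}; idom=B0
  B8: preds {B5,B7}: {B0,B1,B3,B5} ∩ {B0,B7} = {B0}; idom=B0
  B9: preds {B6,B8}: {B0,B1,B6} ∩ {B0,B8} = {B0}; idom=B0

idom(B9) = B0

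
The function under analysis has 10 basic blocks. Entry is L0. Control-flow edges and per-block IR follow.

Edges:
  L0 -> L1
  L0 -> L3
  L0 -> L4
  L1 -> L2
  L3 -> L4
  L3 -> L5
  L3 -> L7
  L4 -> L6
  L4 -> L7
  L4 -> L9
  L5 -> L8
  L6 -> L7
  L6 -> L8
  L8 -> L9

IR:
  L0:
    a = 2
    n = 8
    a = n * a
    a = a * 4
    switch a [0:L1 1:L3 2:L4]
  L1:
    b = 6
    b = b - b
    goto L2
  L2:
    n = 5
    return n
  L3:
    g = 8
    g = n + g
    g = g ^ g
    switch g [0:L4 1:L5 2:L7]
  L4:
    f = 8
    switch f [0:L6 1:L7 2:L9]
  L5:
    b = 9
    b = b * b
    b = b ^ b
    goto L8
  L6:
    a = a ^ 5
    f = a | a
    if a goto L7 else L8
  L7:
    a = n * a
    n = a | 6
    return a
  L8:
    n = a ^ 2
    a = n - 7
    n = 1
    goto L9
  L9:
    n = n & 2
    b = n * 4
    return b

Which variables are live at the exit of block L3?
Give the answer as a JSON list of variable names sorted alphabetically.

Block summaries:
  L0: {a,n} / ∅
  L1: {b} / ∅
  L2: {n} / ∅
  L3: {g} / {n}
  L4: {f} / ∅
  L5: {b} / ∅
  L6: {a,f} / {a}
  L7: {a,n} / {a,n}
  L8: {a,n} / {a}
  L9: {b,n} / {n}

Backward fixpoint:
  live L0: ∅→{a,n}
  live L1: ∅→∅
  live L2: ∅→∅
  live L3: {a,n}→{a,n}
  live L4: {a,n}→{a,n}
  live L5: {a}→{a}
  live L6: {a,n}→{a,n}
  live L7: {a,n}→∅
  live L8: {a}→{n}
  live L9: {n}→∅

live-out(L3) = ["a", "n"]

Answer: ["a", "n"]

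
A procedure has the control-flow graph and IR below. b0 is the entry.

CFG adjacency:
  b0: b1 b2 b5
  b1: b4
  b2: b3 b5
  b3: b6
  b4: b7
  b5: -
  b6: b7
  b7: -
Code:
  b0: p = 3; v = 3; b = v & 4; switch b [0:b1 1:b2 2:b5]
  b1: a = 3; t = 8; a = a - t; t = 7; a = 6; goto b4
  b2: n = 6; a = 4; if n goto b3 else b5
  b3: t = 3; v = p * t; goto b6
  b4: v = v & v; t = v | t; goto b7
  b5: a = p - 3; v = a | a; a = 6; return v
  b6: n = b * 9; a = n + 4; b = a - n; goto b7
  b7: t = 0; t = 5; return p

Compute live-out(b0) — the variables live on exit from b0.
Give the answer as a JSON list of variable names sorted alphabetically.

Per-block:
  b0 def {b,p,v} use ∅
  b1 def {a,t} use ∅
  b2 def {a,n} use ∅
  b3 def {t,v} use {p}
  b4 def {t,v} use {t,v}
  b5 def {a,v} use {p}
  b6 def {a,b,n} use {b}
  b7 def {t} use {p}

Liveness:
  b0: in=∅ out={b,p,v}
  b1: in={p,v} out={p,t,v}
  b2: in={b,p} out={b,p}
  b3: in={b,p} out={b,p}
  b4: in={p,t,v} out={p}
  b5: in={p} out=∅
  b6: in={b,p} out={p}
  b7: in={p} out=∅

live-out(b0) = ["b", "p", "v"]

Answer: ["b", "p", "v"]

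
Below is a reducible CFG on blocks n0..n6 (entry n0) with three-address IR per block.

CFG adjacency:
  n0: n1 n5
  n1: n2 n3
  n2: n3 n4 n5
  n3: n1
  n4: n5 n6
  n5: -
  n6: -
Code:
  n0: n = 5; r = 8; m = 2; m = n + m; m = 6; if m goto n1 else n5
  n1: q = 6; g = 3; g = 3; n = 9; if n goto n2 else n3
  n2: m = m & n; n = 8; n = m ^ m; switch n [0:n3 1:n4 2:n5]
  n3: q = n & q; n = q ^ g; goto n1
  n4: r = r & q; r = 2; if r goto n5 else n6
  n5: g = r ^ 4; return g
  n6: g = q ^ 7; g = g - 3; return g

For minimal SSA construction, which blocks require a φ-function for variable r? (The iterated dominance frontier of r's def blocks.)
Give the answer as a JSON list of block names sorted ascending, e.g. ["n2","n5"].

idom tree: n1←n0 n2←n1 n3←n1 n4←n2 n5←n0 n6←n4
Join-block Dom:
  n1: preds {n0,n3}: {n0} ∩ {n0,n1,n3} = {n0}; idom=n0
  n3: preds {n1,n2}: {n0,n1} ∩ {n0,n1,n2} = {n0,n1}; idom=n1
  n5: preds {n0,n2,n4}: {n0} ∩ {n0,n1,n2} ∩ {n0,n1,n2,n4} = {n0}; idom=n0

DF walk-up:
  join n1 pred n0: · stop@n0
  join n1 pred n3: n3→n1 stop@n0
  join n3 pred n1: · stop@n1
  join n3 pred n2: n2 stop@n1
  join n5 pred n0: · stop@n0
  join n5 pred n2: n2→n1 stop@n0
  join n5 pred n4: n4→n2→n1 stop@n0
  n0 → ∅
  n1 → {n1,n5}
  n2 → {n3,n5}
  n3 → {n1}
  n4 → {n5}
  n5 → ∅
  n6 → ∅

φ for r: defs {n0,n4}
  DF⁺ = {n5}

Answer: ["n5"]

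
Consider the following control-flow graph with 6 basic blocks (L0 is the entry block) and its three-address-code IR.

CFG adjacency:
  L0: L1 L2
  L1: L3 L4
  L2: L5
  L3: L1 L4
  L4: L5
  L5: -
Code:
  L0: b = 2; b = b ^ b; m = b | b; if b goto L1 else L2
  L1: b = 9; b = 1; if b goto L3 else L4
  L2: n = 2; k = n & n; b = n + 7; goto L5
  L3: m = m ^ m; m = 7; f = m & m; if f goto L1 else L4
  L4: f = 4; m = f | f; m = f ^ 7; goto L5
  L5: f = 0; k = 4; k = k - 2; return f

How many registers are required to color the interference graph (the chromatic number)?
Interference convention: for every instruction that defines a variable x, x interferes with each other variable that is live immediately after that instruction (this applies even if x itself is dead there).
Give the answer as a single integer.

Answer: 2

Derivation:
Per-block:
  L0: {b,m} / ∅
  L1: {b} / ∅
  L2: {b,k,n} / ∅
  L3: {f,m} / {m}
  L4: {f,m} / ∅
  L5: {f,k} / ∅

Liveness:
  L0: in=∅ out={m}
  L1: in={m} out={m}
  L2: in=∅ out=∅
  L3: in={m} out={m}
  L4: in=∅ out=∅
  L5: in=∅ out=∅

Interference:
  b — {m}
  f — {k,m}
  k — {f,n}
  m — {b,f}
  n — {k}

Colouring:
  lower bound: {b,m} mutually conflict ⇒ χ ≥ 2
  assign b→R0 f→R0 k→R1 m→R1 n→R0 — no edge inside a register ⇒ χ ≤ 2
  χ = 2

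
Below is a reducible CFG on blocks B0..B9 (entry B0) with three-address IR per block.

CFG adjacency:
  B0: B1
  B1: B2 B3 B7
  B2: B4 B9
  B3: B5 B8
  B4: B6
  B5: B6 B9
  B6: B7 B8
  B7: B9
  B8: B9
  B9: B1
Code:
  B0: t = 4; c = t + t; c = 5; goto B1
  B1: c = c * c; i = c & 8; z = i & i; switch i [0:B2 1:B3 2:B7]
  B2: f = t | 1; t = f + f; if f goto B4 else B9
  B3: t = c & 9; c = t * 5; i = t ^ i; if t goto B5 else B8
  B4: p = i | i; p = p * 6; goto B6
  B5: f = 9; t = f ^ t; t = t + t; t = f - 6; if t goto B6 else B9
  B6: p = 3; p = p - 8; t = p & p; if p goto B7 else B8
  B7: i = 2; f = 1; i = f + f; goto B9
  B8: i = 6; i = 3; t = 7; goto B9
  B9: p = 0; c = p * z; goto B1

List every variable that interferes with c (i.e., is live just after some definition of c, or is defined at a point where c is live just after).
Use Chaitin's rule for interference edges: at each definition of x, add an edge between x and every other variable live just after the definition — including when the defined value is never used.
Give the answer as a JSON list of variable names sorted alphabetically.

Per-block:
  B0 def {c,t} use ∅
  B1 def {c,i,z} use {c}
  B2 def {f,t} use {t}
  B3 def {c,i,t} use {c,i}
  B4 def {p} use {i}
  B5 def {f,t} use {t}
  B6 def {p,t} use ∅
  B7 def {f,i} use ∅
  B8 def {i,t} use ∅
  B9 def {c,p} use {z}

Live sets:
  B0 li=∅ lo={c,t}
  B1 li={c,t} lo={c,i,t,z}
  B2 li={i,t,z} lo={i,t,z}
  B3 li={c,i,z} lo={t,z}
  B4 li={i,z} lo={z}
  B5 li={t,z} lo={t,z}
  B6 li={z} lo={t,z}
  B7 li={t,z} lo={t,z}
  B8 li={z} lo={t,z}
  B9 li={t,z} lo={c,t}

Interfere edges:
  c — {i,t,z}
  f — {i,t,z}
  i — {c,f,t,z}
  p — {t,z}
  t — {c,f,i,p,z}
  z — {c,f,i,p,t}

N(c) = ["i", "t", "z"]

Answer: ["i", "t", "z"]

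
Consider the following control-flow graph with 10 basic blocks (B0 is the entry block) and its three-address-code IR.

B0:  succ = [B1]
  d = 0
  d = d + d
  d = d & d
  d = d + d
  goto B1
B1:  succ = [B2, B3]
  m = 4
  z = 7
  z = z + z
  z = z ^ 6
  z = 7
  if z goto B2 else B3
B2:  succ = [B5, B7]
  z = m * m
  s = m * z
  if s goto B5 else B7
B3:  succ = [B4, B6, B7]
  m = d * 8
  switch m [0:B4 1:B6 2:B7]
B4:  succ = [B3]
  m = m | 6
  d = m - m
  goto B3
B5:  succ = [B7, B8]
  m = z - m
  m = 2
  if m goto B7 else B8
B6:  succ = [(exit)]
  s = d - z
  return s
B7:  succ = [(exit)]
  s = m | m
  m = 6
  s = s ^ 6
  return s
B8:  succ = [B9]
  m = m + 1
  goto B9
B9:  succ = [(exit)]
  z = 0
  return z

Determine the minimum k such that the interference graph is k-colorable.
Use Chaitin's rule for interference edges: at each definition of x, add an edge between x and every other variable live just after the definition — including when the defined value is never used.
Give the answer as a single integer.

def/use:
  B0 def {d} use ∅
  B1 def {m,z} use ∅
  B2 def {s,z} use {m}
  B3 def {m} use {d}
  B4 def {d,m} use {m}
  B5 def {m} use {m,z}
  B6 def {s} use {d,z}
  B7 def {m,s} use {m}
  B8 def {m} use {m}
  B9 def {z} use ∅

Live sets:
  B0 li=∅ lo={d}
  B1 li={d} lo={d,m,z}
  B2 li={m} lo={m,z}
  B3 li={d,z} lo={d,m,z}
  B4 li={m,z} lo={d,z}
  B5 li={m,z} lo={m}
  B6 li={d,z} lo=∅
  B7 li={m} lo=∅
  B8 li={m} lo=∅
  B9 li=∅ lo=∅

Interfere edges:
  d — {m,z}
  m — {d,s,z}
  s — {m,z}
  z — {d,m,s}

Colouring:
  lower bound: {d,m,z} mutually conflict ⇒ χ ≥ 3
  3-colouring: c0={m}  c1={z}  c2={d,s}
  χ = 3

Answer: 3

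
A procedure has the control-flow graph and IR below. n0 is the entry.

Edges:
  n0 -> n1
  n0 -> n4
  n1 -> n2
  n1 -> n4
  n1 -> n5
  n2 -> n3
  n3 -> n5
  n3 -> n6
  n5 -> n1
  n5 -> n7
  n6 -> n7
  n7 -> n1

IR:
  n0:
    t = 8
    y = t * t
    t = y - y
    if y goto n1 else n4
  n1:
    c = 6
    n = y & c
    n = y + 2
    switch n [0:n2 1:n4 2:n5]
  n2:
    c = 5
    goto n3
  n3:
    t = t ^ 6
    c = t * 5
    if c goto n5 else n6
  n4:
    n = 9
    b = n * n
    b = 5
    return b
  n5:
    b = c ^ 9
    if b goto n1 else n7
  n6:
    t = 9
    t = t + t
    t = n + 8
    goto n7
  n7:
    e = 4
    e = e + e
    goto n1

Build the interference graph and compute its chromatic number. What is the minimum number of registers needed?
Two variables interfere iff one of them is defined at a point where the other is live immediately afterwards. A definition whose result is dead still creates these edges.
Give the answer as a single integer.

Answer: 4

Derivation:
def/use:
  n0 def {t,y} use ∅
  n1 def {c,n} use {y}
  n2 def {c} use ∅
  n3 def {c,t} use {t}
  n4 def {b,n} use ∅
  n5 def {b} use {c}
  n6 def {t} use {n}
  n7 def {e} use ∅

Liveness:
  live n0: ∅→{t,y}
  live n1: {t,y}→{c,n,t,y}
  live n2: {n,t,y}→{n,t,y}
  live n3: {n,t,y}→{c,n,t,y}
  live n4: ∅→∅
  live n5: {c,t,y}→{t,y}
  live n6: {n,y}→{t,y}
  live n7: {t,y}→{t,y}

Conflict graph:
  b: {t,y}
  c: {n,t,y}
  e: {t,y}
  n: {c,t,y}
  t: {b,c,e,n,y}
  y: {b,c,e,n,t}

Registers:
  clique {c,n,t,y} ⇒ need ≥ 4
  assign b→c2 c→c2 e→c2 n→c3 t→c0 y→c1 — no edge inside a register ⇒ χ ≤ 4
  χ = 4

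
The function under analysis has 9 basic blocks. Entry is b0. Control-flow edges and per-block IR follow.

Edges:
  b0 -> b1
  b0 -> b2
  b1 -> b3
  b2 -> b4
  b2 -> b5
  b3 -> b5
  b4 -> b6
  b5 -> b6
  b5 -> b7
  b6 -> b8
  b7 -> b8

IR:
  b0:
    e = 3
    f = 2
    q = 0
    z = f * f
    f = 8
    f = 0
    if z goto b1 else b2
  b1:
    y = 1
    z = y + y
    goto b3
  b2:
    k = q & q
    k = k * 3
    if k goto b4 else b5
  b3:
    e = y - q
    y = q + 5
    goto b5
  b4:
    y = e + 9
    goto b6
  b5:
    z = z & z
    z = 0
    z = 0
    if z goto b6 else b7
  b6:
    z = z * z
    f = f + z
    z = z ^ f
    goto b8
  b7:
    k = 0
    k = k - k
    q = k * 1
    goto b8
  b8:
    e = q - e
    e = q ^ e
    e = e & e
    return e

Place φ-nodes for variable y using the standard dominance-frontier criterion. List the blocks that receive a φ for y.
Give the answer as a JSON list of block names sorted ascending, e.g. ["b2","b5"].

idom tree: b1←b0 b2←b0 b3←b1 b4←b2 b5←b0 b6←b0 b7←b5 b8←b0
Dom∩ at merges:
  b5: preds {b2,b3}: {b0,b2} ∩ {b0,b1,b3} = {b0}; idom=b0
  b6: preds {b4,b5}: {b0,b2,b4} ∩ {b0,b5} = {b0}; idom=b0
  b8: preds {b6,b7}: {b0,b6} ∩ {b0,b5,b7} = {b0}; idom=b0

DF walk-up:
  join b5 pred b2: b2 stop@b0
  join b5 pred b3: b3→b1 stop@b0
  join b6 pred b4: b4→b2 stop@b0
  join b6 pred b5: b5 stop@b0
  join b8 pred b6: b6 stop@b0
  join b8 pred b7: b7→b5 stop@b0
  DF(b0)=∅
  DF(b1)={b5}
  DF(b2)={b5,b6}
  DF(b3)={b5}
  DF(b4)={b6}
  DF(b5)={b6,b8}
  DF(b6)={b8}
  DF(b7)={b8}
  DF(b8)=∅

φ for y: defs {b1,b3,b4}
  DF⁺ = {b5,b6,b8}

Answer: ["b5", "b6", "b8"]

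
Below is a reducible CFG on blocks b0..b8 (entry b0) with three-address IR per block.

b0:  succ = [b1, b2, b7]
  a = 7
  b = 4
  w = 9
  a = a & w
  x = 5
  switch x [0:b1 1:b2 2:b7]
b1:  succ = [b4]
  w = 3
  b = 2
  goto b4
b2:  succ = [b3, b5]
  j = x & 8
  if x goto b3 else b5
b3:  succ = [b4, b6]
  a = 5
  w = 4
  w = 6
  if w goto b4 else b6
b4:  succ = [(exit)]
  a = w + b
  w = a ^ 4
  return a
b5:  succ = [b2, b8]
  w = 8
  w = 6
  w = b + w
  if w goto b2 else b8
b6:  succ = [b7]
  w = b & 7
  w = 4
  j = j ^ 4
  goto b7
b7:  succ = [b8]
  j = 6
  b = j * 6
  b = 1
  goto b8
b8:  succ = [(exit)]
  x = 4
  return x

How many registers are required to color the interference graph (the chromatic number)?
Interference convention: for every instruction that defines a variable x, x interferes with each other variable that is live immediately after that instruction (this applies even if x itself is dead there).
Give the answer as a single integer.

Answer: 4

Analysis:
Per-block:
  b0 def {a,b,w,x} use ∅
  b1 def {b,w} use ∅
  b2 def {j} use {x}
  b3 def {a,w} use ∅
  b4 def {a,w} use {b,w}
  b5 def {w} use {b}
  b6 def {j,w} use {b,j}
  b7 def {b,j} use ∅
  b8 def {x} use ∅

Backward fixpoint:
  live b0: ∅→{b,x}
  live b1: ∅→{b,w}
  live b2: {b,x}→{b,j,x}
  live b3: {b,j}→{b,j,w}
  live b4: {b,w}→∅
  live b5: {b,x}→{b,x}
  live b6: {b,j}→∅
  live b7: ∅→∅
  live b8: ∅→∅

Conflict graph:
  a↔{b,j,w}
  b↔{a,j,w,x}
  j↔{a,b,w,x}
  w↔{a,b,j,x}
  x↔{b,j,w}

Colouring:
  lower bound: {a,b,j,w} mutually conflict ⇒ χ ≥ 4
  4-colouring: R0={b}  R1={j}  R2={w}  R3={a,x}
  χ = 4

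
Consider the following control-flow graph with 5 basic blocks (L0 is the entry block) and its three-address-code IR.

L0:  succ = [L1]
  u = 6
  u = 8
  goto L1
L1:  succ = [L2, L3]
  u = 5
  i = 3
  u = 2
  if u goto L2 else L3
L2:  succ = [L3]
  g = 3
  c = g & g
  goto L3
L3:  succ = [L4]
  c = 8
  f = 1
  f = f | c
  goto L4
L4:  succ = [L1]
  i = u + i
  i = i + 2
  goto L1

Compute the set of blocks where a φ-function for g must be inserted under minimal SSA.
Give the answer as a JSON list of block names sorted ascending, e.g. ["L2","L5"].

Answer: ["L1", "L3"]

Analysis:
idom tree: L1←L0 L2←L1 L3←L1 L4←L3
Join-block Dom:
  L1: preds {L0,L4}: {L0} ∩ {L0,L1,L3,L4} = {L0}; idom=L0
  L3: preds {L1,L2}: {L0,L1} ∩ {L0,L1,L2} = {L0,L1}; idom=L1

DF walk-up:
  join L1 pred L0: · stop@L0
  join L1 pred L4: L4→L3→L1 stop@L0
  join L3 pred L1: · stop@L1
  join L3 pred L2: L2 stop@L1
  DF(L0)=∅
  DF(L1)={L1}
  DF(L2)={L3}
  DF(L3)={L1}
  DF(L4)={L1}

φ for g: defs {L2}
  DF⁺ = {L1,L3}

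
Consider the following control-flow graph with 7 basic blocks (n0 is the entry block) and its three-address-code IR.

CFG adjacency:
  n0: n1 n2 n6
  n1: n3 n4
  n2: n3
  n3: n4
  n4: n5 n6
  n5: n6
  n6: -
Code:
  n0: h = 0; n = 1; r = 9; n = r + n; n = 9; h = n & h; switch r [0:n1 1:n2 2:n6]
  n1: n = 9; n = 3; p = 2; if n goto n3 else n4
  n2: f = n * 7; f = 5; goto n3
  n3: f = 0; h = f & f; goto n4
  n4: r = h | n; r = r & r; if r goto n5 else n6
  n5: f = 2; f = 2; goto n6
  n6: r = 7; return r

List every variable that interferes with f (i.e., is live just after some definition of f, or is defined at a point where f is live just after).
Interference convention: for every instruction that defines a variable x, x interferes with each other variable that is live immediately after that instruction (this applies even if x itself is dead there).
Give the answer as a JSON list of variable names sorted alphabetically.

Per-block:
  n0 def {h,n,r} use ∅
  n1 def {n,p} use ∅
  n2 def {f} use {n}
  n3 def {f,h} use ∅
  n4 def {r} use {h,n}
  n5 def {f} use ∅
  n6 def {r} use ∅

Live sets:
  n0 li=∅ lo={h,n}
  n1 li={h} lo={h,n}
  n2 li={n} lo={n}
  n3 li={n} lo={h,n}
  n4 li={h,n} lo=∅
  n5 li=∅ lo=∅
  n6 li=∅ lo=∅

Interference:
  f↔{n}
  h↔{n,p,r}
  n↔{f,h,p,r}
  p↔{h,n}
  r↔{h,n}

N(f) = ["n"]

Answer: ["n"]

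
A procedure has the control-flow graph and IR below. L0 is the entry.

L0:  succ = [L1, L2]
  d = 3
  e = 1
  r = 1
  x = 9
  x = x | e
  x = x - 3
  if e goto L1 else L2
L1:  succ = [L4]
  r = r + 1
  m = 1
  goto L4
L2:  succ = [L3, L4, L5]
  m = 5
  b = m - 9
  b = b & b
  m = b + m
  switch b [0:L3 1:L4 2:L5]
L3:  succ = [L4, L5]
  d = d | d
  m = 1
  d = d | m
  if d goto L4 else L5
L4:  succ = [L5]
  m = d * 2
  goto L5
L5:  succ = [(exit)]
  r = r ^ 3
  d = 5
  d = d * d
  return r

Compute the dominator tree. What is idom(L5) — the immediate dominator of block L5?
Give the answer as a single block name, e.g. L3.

idom tree: L1←L0 L2←L0 L3←L2 L4←L0 L5←L0
Dom∩ at merges:
  L4: preds {L1,L2,L3}: {L0,L1} ∩ {L0,L2} ∩ {L0,L2,L3} = {L0}; idom=L0
  L5: preds {L2,L3,L4}: {L0,L2} ∩ {L0,L2,L3} ∩ {L0,L4} = {L0}; idom=L0

idom(L5) = L0

Answer: L0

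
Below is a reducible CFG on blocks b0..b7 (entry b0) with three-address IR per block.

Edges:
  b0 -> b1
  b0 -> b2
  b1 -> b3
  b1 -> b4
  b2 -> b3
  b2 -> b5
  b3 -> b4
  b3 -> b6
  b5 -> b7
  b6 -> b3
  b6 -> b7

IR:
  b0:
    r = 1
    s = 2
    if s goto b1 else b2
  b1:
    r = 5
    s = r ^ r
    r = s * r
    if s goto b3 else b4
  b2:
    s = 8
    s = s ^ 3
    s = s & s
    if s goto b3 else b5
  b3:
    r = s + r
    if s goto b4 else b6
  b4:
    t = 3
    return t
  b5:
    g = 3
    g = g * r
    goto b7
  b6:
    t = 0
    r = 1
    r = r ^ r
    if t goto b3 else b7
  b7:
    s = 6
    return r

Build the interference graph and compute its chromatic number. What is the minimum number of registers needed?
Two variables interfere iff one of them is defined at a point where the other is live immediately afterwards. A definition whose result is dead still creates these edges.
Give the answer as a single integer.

Answer: 3

Derivation:
Per-block:
  b0: def={r,s} ue=∅
  b1: def={r,s} ue=∅
  b2: def={s} ue=∅
  b3: def={r} ue={r,s}
  b4: def={t} ue=∅
  b5: def={g} ue={r}
  b6: def={r,t} ue=∅
  b7: def={s} ue={r}

Backward fixpoint:
  b0: in=∅ out={r}
  b1: in=∅ out={r,s}
  b2: in={r} out={r,s}
  b3: in={r,s} out={s}
  b4: in=∅ out=∅
  b5: in={r} out={r}
  b6: in={s} out={r,s}
  b7: in={r} out=∅

Interfere edges:
  g: {r}
  r: {g,s,t}
  s: {r,t}
  t: {r,s}

Chromatic number:
  clique {r,s,t} ⇒ need ≥ 3
  3-colouring: R0={r}  R1={g,s}  R2={t}
  χ = 3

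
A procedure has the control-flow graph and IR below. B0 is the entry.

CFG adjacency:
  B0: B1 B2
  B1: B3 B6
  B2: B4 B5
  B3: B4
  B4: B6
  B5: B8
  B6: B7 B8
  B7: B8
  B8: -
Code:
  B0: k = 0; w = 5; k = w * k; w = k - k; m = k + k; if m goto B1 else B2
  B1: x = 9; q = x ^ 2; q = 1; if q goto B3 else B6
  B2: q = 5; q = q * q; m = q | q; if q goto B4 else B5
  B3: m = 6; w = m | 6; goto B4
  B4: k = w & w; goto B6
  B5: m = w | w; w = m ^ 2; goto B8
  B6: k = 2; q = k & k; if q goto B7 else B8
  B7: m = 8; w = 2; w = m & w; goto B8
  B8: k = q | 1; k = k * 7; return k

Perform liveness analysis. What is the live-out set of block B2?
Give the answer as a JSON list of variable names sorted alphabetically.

Per-block:
  B0: {k,m,w} / ∅
  B1: {q,x} / ∅
  B2: {m,q} / ∅
  B3: {m,w} / ∅
  B4: {k} / {w}
  B5: {m,w} / {w}
  B6: {k,q} / ∅
  B7: {m,w} / ∅
  B8: {k} / {q}

Backward fixpoint:
  live B0: ∅→{w}
  live B1: ∅→∅
  live B2: {w}→{q,w}
  live B3: ∅→{w}
  live B4: {w}→∅
  live B5: {q,w}→{q}
  live B6: ∅→{q}
  live B7: {q}→{q}
  live B8: {q}→∅

live-out(B2) = ["q", "w"]

Answer: ["q", "w"]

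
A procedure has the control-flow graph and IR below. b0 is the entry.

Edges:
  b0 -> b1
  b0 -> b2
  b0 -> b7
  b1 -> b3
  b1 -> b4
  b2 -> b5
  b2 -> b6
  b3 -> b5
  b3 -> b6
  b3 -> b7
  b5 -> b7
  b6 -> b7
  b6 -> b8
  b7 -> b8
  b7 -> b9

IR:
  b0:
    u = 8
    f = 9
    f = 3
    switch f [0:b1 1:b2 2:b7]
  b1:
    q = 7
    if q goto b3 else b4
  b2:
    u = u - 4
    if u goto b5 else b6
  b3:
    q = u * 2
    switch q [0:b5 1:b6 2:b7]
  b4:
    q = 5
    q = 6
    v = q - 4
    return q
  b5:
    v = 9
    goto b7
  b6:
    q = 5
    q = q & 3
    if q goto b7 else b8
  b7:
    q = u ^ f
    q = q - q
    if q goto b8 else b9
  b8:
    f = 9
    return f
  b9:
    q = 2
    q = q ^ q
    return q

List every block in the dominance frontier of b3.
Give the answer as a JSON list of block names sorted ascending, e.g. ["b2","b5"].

idom tree: b1←b0 b2←b0 b3←b1 b4←b1 b5←b0 b6←b0 b7←b0 b8←b0 b9←b7
Dom∩ at merges:
  b5: preds {b2,b3}: {b0,b2} ∩ {b0,b1,b3} = {b0}; idom=b0
  b6: preds {b2,b3}: {b0,b2} ∩ {b0,b1,b3} = {b0}; idom=b0
  b7: preds {b0,b3,b5,b6}: {b0} ∩ {b0,b1,b3} ∩ {b0,b5} ∩ {b0,b6} = {b0}; idom=b0
  b8: preds {b6,b7}: {b0,b6} ∩ {b0,b7} = {b0}; idom=b0

DF walk-up:
  b5←b2: walk b2 to b0
  b5←b3: walk b3→b1 to b0
  b6←b2: walk b2 to b0
  b6←b3: walk b3→b1 to b0
  b7←b0: walk · to b0
  b7←b3: walk b3→b1 to b0
  b7←b5: walk b5 to b0
  b7←b6: walk b6 to b0
  b8←b6: walk b6 to b0
  b8←b7: walk b7 to b0
  DF(b0)=∅
  DF(b1)={b5,b6,b7}
  DF(b2)={b5,b6}
  DF(b3)={b5,b6,b7}
  DF(b4)=∅
  DF(b5)={b7}
  DF(b6)={b7,b8}
  DF(b7)={b8}
  DF(b8)=∅
  DF(b9)=∅

DF(b3) = ["b5", "b6", "b7"]

Answer: ["b5", "b6", "b7"]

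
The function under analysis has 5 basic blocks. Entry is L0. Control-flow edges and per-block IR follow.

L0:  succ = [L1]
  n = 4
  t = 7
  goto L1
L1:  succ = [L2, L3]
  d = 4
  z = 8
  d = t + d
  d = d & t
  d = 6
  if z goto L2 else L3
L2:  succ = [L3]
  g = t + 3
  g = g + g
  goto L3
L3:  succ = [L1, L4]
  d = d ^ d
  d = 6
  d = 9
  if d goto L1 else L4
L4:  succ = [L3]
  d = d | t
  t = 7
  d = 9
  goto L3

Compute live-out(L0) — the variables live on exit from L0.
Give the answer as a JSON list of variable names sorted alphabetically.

Answer: ["t"]

Working:
Block summaries:
  L0: def={n,t} ue=∅
  L1: def={d,z} ue={t}
  L2: def={g} ue={t}
  L3: def={d} ue={d}
  L4: def={d,t} ue={d,t}

Live sets:
  live L0: ∅→{t}
  live L1: {t}→{d,t}
  live L2: {d,t}→{d,t}
  live L3: {d,t}→{d,t}
  live L4: {d,t}→{d,t}

live-out(L0) = ["t"]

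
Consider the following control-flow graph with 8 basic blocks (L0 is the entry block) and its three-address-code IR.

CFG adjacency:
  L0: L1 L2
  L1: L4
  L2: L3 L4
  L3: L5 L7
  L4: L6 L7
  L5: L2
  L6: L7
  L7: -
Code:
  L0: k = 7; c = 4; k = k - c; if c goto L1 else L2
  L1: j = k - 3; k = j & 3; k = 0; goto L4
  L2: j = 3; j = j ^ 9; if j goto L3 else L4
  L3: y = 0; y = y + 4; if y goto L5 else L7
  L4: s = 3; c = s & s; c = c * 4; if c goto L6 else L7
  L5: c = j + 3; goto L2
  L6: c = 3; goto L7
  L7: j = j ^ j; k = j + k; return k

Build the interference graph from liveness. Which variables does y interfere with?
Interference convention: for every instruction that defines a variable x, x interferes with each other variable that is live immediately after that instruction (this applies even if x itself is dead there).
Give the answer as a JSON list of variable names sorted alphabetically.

Answer: ["j", "k"]

Analysis:
def/use:
  L0: def={c,k} ue=∅
  L1: def={j,k} ue={k}
  L2: def={j} ue=∅
  L3: def={y} ue=∅
  L4: def={c,s} ue=∅
  L5: def={c} ue={j}
  L6: def={c} ue=∅
  L7: def={j,k} ue={j,k}

Backward fixpoint:
  live L0: ∅→{k}
  live L1: {k}→{j,k}
  live L2: {k}→{j,k}
  live L3: {j,k}→{j,k}
  live L4: {j,k}→{j,k}
  live L5: {j,k}→{k}
  live L6: {j,k}→{j,k}
  live L7: {j,k}→∅

Conflict graph:
  c↔{j,k}
  j↔{c,k,s,y}
  k↔{c,j,s,y}
  s↔{j,k}
  y↔{j,k}

N(y) = ["j", "k"]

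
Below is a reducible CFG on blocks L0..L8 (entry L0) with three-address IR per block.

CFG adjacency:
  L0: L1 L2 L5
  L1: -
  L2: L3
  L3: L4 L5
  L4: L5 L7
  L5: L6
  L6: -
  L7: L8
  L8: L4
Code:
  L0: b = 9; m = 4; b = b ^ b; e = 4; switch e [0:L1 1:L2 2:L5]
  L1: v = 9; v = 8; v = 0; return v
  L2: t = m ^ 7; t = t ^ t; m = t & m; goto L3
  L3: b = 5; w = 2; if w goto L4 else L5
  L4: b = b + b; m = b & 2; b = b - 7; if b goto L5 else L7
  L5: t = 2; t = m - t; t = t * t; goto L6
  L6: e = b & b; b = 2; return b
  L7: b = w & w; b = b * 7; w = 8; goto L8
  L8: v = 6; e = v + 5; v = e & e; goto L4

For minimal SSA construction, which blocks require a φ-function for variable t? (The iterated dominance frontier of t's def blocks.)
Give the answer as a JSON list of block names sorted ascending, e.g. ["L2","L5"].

Answer: ["L5"]

Analysis:
idom tree: L1←L0 L2←L0 L3←L2 L4←L3 L5←L0 L6←L5 L7←L4 L8←L7
Dom at joins:
  L4: preds {L3,L8}: {L0,L2,L3} ∩ {L0,L2,L3,L4,L7,L8} = {L0,L2,L3}; idom=L3
  L5: preds {L0,L3,L4}: {L0} ∩ {L0,L2,L3} ∩ {L0,L2,L3,L4} = {L0}; idom=L0

Frontier:
  L4←L3: walk · to L3
  L4←L8: walk L8→L7→L4 to L3
  L5←L0: walk · to L0
  L5←L3: walk L3→L2 to L0
  L5←L4: walk L4→L3→L2 to L0
  L0: DF=∅
  L1: DF=∅
  L2: DF={L5}
  L3: DF={L5}
  L4: DF={L4,L5}
  L5: DF=∅
  L6: DF=∅
  L7: DF={L4}
  L8: DF={L4}

φ for t: defs {L2,L5}
  DF⁺ = {L5}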